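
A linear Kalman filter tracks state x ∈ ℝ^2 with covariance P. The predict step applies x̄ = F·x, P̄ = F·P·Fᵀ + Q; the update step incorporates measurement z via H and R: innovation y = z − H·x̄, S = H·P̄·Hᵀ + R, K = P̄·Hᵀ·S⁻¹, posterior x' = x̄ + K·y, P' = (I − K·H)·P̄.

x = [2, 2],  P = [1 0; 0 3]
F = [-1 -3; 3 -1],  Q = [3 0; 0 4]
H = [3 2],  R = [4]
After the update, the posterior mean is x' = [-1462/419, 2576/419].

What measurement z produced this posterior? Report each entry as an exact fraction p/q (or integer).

z = [2]

x̄ = F·x = [-8, 4]
P̄ = F·P·Fᵀ + Q = [31 6; 6 16]
S = H·P̄·Hᵀ + R = [419]
K = P̄·Hᵀ·S⁻¹ = [105/419; 50/419]
x' − x̄ = [1890/419, 900/419] = K·y
y = (KᵀK)⁻¹·Kᵀ·(x' − x̄) = [18]
z = y + H·x̄ = [18] + [-16] = [2]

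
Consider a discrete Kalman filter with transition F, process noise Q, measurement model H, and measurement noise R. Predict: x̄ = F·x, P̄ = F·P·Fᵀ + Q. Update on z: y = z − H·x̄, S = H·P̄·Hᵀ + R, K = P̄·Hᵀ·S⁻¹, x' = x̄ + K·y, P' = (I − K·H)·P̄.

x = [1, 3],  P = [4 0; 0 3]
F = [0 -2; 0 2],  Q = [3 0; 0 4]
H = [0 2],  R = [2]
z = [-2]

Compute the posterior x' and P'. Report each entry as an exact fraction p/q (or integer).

x' = [-10/11, -26/33]
P' = [69/11 -4/11; -4/11 16/33]

x̄ = F·x = [-6, 6]
P̄ = F·P·Fᵀ + Q = [15 -12; -12 16]
y = z − H·x̄ = [-14]
S = H·P̄·Hᵀ + R = [66]
K = P̄·Hᵀ·S⁻¹ = [-4/11; 16/33]
x' = x̄ + K·y = [-10/11, -26/33]
P' = (I − K·H)·P̄ = [69/11 -4/11; -4/11 16/33]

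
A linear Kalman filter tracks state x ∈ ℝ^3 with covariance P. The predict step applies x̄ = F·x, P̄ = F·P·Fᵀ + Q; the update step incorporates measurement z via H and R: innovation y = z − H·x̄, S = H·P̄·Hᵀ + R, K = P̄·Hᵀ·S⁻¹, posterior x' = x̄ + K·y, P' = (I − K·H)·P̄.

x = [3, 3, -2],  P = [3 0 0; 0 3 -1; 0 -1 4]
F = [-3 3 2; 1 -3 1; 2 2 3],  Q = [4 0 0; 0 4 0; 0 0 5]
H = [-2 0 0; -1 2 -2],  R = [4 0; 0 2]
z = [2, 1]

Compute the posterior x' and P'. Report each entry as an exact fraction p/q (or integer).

x̄ = F·x = [-4, -8, 6]
P̄ = F·P·Fᵀ + Q = [62 -25 11; -25 44 7; 11 7 53]
y = z − H·x̄ = [-6, 25]
S = H·P̄·Hᵀ + R = [252 268; 268 540]
K = P̄·Hᵀ·S⁻¹ = [-3881/8032 -67/8032; 117/16064 2887/16064; 3931/16064 -5015/16064]
x' = x̄ + K·y = [-10517/8032, -57039/16064, -52577/16064]
P' = (I − K·H)·P̄ = [3881/4016 -117/8032 -3931/8032; -117/8032 415153/16064 412383/16064; -3931/8032 412383/16064 421329/16064]

x' = [-10517/8032, -57039/16064, -52577/16064]
P' = [3881/4016 -117/8032 -3931/8032; -117/8032 415153/16064 412383/16064; -3931/8032 412383/16064 421329/16064]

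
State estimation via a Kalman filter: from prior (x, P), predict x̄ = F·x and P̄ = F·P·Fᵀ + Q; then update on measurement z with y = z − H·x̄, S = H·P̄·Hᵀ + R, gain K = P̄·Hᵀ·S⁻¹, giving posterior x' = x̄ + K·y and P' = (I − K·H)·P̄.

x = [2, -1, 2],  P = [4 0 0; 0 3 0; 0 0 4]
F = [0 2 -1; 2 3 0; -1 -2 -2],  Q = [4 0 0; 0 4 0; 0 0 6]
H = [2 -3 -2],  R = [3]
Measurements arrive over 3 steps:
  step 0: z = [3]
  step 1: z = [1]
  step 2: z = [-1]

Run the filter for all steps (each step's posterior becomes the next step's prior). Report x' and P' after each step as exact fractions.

step 0: x' = [-38/9, -26/27, -38/9], P' = [178/9 433/27 -38/9; 433/27 4805/162 -755/27; -38/9 -755/27 340/9]
step 1: x' = [889794/143195, -712531/143195, 376990/28639], P' = [11505882/143195 3293192/143195 1333236/28639; 3293192/143195 5310807/143195 -902120/28639; 1333236/28639 -902120/28639 2679114/28639]
step 2: x' = [-1000783489/48007165, 68322041/19202866, -1233387479/48007165], P' = [11878769971/48007165 -315045003/19202866 13082126611/48007165; -315045003/19202866 1838116189/38405732 -1670201937/19202866; 13082126611/48007165 -1670201937/19202866 19315383301/48007165]

step 0: x̄ = F·x = [-4, 1, -4]
step 0: P̄ = F·P·Fᵀ + Q = [20 18 -4; 18 47 -26; -4 -26 38]
step 0: y = z − H·x̄ = [6]
step 0: S = H·P̄·Hᵀ + R = [162]
step 0: K = P̄·Hᵀ·S⁻¹ = [-1/27; -53/162; -1/27]
step 0: x' = x̄ + K·y = [-38/9, -26/27, -38/9]
step 0: P' = (I − K·H)·P̄ = [178/9 433/27 -38/9; 433/27 4805/162 -755/27; -38/9 -755/27 340/9]
step 1: x̄ = F·x = [62/27, -34/3, 394/27]
step 1: P̄ = F·P·Fᵀ + Q = [22054/81 3010/9 -1900/81; 3010/9 1085/2 -1306/9; -1900/81 -1306/9 9646/81]
step 1: y = z − H·x̄ = [-227/27]
step 1: S = H·P̄·Hᵀ + R = [143195/162]
step 1: K = P̄·Hᵀ·S⁻¹ = [-66724/143195; -108279/143195; 4868/28639]
step 1: x' = x̄ + K·y = [889794/143195, -712531/143195, 376990/28639]
step 1: P' = (I − K·H)·P̄ = [11505882/143195 3293192/143195 1333236/28639; 3293192/143195 5310807/143195 -902120/28639; 1333236/28639 -902120/28639 2679114/28639]
step 2: x̄ = F·x = [-3310012/143195, -71601/28639, -3234632/143195]
step 2: P̄ = F·P·Fᵀ + Q = [53253978/143195 9047410/28639 14648908/143195; 9047410/28639 26782375/28639 -15506014/28639; 14648908/143195 -15506014/28639 90943248/143195]
step 2: y = z − H·x̄ = [-213290/28639]
step 2: S = H·P̄·Hᵀ + R = [38405732/28639]
step 2: K = P̄·Hᵀ·S⁻¹ = [-5850101/19202866; -31240277/38405732; 8000153/19202866]
step 2: x' = x̄ + K·y = [-1000783489/48007165, 68322041/19202866, -1233387479/48007165]
step 2: P' = (I − K·H)·P̄ = [11878769971/48007165 -315045003/19202866 13082126611/48007165; -315045003/19202866 1838116189/38405732 -1670201937/19202866; 13082126611/48007165 -1670201937/19202866 19315383301/48007165]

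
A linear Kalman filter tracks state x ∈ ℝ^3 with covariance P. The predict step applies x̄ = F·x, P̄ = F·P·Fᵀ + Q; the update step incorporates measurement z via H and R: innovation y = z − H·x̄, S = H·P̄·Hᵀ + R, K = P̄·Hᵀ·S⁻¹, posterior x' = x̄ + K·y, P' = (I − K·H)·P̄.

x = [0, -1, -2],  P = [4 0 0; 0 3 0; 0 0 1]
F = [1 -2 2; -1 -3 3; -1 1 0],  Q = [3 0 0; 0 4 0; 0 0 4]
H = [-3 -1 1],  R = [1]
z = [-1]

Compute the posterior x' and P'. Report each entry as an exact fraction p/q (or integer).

x' = [-5/151, -126/151, -289/151]
P' = [206/151 -577/151 8/151; -577/151 8051/453 2749/453; 8/151 2749/453 2867/453]

x̄ = F·x = [-2, -3, -1]
P̄ = F·P·Fᵀ + Q = [23 20 -10; 20 44 -5; -10 -5 11]
y = z − H·x̄ = [-9]
S = H·P̄·Hᵀ + R = [453]
K = P̄·Hᵀ·S⁻¹ = [-33/151; -109/453; 46/453]
x' = x̄ + K·y = [-5/151, -126/151, -289/151]
P' = (I − K·H)·P̄ = [206/151 -577/151 8/151; -577/151 8051/453 2749/453; 8/151 2749/453 2867/453]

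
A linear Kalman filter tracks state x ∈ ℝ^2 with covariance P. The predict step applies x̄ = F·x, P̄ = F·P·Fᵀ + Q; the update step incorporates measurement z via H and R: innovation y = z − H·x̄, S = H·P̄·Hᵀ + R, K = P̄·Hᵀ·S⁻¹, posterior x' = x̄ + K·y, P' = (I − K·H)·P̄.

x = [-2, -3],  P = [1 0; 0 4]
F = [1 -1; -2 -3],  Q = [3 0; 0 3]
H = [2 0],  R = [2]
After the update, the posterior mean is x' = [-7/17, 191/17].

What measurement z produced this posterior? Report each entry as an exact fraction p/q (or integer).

z = [-1]

x̄ = F·x = [1, 13]
P̄ = F·P·Fᵀ + Q = [8 10; 10 43]
S = H·P̄·Hᵀ + R = [34]
K = P̄·Hᵀ·S⁻¹ = [8/17; 10/17]
x' − x̄ = [-24/17, -30/17] = K·y
y = (KᵀK)⁻¹·Kᵀ·(x' − x̄) = [-3]
z = y + H·x̄ = [-3] + [2] = [-1]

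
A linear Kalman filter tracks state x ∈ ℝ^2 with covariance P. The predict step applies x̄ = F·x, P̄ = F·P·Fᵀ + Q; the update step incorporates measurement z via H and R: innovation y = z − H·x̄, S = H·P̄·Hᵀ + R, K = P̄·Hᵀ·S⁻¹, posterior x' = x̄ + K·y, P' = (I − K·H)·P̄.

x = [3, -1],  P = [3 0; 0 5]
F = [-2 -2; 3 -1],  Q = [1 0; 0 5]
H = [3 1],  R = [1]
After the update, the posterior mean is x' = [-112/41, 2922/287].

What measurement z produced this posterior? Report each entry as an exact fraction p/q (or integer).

x̄ = F·x = [-4, 10]
P̄ = F·P·Fᵀ + Q = [33 -8; -8 37]
S = H·P̄·Hᵀ + R = [287]
K = P̄·Hᵀ·S⁻¹ = [13/41; 13/287]
x' − x̄ = [52/41, 52/287] = K·y
y = (KᵀK)⁻¹·Kᵀ·(x' − x̄) = [4]
z = y + H·x̄ = [4] + [-2] = [2]

z = [2]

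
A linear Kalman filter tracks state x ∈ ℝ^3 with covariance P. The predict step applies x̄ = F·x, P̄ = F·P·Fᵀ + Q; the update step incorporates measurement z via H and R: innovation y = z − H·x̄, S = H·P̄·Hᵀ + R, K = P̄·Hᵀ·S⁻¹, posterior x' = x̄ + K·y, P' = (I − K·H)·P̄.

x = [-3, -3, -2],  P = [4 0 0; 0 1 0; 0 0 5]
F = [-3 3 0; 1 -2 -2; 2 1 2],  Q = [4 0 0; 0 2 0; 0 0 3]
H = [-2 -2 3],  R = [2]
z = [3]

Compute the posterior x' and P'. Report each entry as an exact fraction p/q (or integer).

x' = [-3500/477, 497/159, -881/477]
P' = [31121/954 -4237/159 1858/477; -4237/159 1348/53 -136/159; 1858/477 -136/159 1030/477]

x̄ = F·x = [0, 7, -13]
P̄ = F·P·Fᵀ + Q = [49 -18 -21; -18 30 -14; -21 -14 40]
y = z − H·x̄ = [56]
S = H·P̄·Hᵀ + R = [954]
K = P̄·Hᵀ·S⁻¹ = [-125/954; -11/159; 95/477]
x' = x̄ + K·y = [-3500/477, 497/159, -881/477]
P' = (I − K·H)·P̄ = [31121/954 -4237/159 1858/477; -4237/159 1348/53 -136/159; 1858/477 -136/159 1030/477]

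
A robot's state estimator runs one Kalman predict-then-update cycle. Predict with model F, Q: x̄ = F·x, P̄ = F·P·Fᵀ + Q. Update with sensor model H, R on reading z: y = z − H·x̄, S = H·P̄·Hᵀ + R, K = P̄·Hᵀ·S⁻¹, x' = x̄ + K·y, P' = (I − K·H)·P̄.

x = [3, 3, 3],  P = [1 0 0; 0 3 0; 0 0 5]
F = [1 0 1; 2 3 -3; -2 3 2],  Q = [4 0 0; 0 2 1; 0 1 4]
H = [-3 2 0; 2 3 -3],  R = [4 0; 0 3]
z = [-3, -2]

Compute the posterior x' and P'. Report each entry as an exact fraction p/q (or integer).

x' = [506439/92797, 1849003/278391, 3042922/278391]
P' = [368604/92797 528644/92797 771590/92797; 528644/92797 2543726/278391 3587297/278391; 771590/92797 3587297/278391 5203415/278391]

x̄ = F·x = [6, 6, 9]
P̄ = F·P·Fᵀ + Q = [10 -13 8; -13 78 -6; 8 -6 55]
y = z − H·x̄ = [3, -5]
S = H·P̄·Hᵀ + R = [562 581; 581 1096]
K = P̄·Hᵀ·S⁻¹ = [-12131/92797 2790/92797; 82414/278391 13717/278391; 57571/278391 -72938/278391]
x' = x̄ + K·y = [506439/92797, 1849003/278391, 3042922/278391]
P' = (I − K·H)·P̄ = [368604/92797 528644/92797 771590/92797; 528644/92797 2543726/278391 3587297/278391; 771590/92797 3587297/278391 5203415/278391]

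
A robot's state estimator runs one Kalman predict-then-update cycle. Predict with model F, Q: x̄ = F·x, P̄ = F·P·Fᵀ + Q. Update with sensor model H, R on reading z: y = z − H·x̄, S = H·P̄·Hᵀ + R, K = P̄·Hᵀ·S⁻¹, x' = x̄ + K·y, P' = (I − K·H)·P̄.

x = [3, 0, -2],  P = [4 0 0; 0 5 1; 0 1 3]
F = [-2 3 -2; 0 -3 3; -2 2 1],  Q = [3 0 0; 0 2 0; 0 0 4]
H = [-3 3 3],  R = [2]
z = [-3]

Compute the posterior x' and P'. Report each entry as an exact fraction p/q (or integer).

x' = [-9913/1343, 456/1343, -11734/1343]
P' = [37991/1343 -7962/1343 45807/1343; -7962/1343 8644/1343 -16434/1343; 45807/1343 -16434/1343 62221/1343]

x̄ = F·x = [-2, -6, -8]
P̄ = F·P·Fᵀ + Q = [64 -48 39; -48 56 -18; 39 -18 47]
y = z − H·x̄ = [33]
S = H·P̄·Hᵀ + R = [1343]
K = P̄·Hᵀ·S⁻¹ = [-219/1343; 258/1343; -30/1343]
x' = x̄ + K·y = [-9913/1343, 456/1343, -11734/1343]
P' = (I − K·H)·P̄ = [37991/1343 -7962/1343 45807/1343; -7962/1343 8644/1343 -16434/1343; 45807/1343 -16434/1343 62221/1343]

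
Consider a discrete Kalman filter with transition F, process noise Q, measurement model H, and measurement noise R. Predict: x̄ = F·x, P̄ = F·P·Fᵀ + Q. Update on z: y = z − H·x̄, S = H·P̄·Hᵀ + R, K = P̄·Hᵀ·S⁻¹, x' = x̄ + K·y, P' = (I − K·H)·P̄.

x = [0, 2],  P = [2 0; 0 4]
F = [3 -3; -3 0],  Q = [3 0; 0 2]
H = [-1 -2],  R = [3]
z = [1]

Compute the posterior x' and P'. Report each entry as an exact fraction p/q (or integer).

x' = [-303/68, 55/34]
P' = [3435/68 -843/34; -843/34 219/17]

x̄ = F·x = [-6, 0]
P̄ = F·P·Fᵀ + Q = [57 -18; -18 20]
y = z − H·x̄ = [-5]
S = H·P̄·Hᵀ + R = [68]
K = P̄·Hᵀ·S⁻¹ = [-21/68; -11/34]
x' = x̄ + K·y = [-303/68, 55/34]
P' = (I − K·H)·P̄ = [3435/68 -843/34; -843/34 219/17]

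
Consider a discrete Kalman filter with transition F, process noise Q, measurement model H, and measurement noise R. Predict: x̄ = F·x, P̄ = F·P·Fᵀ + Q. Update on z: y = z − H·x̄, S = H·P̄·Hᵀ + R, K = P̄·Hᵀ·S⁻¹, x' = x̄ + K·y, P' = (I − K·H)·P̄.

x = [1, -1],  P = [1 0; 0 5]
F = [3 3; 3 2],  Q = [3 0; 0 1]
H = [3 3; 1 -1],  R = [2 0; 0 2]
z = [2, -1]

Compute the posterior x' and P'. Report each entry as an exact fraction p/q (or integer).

x̄ = F·x = [0, 1]
P̄ = F·P·Fᵀ + Q = [57 39; 39 30]
y = z − H·x̄ = [-1, 0]
S = H·P̄·Hᵀ + R = [1487 81; 81 11]
K = P̄·Hᵀ·S⁻¹ = [855/4898 1719/4898; 387/2449 -846/2449]
x' = x̄ + K·y = [-855/4898, 2062/2449]
P' = (I − K·H)·P̄ = [1002/2449 -717/2449; -717/2449 975/2449]

x' = [-855/4898, 2062/2449]
P' = [1002/2449 -717/2449; -717/2449 975/2449]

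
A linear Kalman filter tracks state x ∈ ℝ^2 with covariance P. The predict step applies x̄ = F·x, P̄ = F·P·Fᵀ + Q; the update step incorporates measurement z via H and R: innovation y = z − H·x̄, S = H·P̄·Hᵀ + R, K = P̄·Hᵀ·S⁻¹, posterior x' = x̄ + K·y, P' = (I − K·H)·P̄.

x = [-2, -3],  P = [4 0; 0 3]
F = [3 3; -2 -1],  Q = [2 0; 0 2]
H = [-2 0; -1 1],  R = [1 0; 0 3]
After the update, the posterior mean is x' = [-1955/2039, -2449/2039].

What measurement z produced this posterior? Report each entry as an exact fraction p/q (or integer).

z = [2, -1]

x̄ = F·x = [-15, 7]
P̄ = F·P·Fᵀ + Q = [65 -33; -33 21]
S = H·P̄·Hᵀ + R = [261 196; 196 155]
K = P̄·Hᵀ·S⁻¹ = [-942/2039 -98/2039; -354/2039 1158/2039]
x' − x̄ = [28630/2039, -16722/2039] = K·y
y = (KᵀK)⁻¹·Kᵀ·(x' − x̄) = [-28, -23]
z = y + H·x̄ = [-28, -23] + [30, 22] = [2, -1]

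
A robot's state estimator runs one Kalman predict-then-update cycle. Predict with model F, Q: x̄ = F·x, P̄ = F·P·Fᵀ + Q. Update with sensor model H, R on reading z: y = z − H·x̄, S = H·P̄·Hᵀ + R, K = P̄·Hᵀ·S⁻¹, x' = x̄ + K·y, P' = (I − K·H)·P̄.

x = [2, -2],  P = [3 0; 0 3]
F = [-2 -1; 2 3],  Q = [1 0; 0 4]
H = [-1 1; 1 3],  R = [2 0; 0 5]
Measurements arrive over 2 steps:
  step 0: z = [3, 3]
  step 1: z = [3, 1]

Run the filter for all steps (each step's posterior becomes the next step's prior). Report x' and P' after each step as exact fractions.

step 0: x' = [-9655/5021, 7126/5021], P' = [5841/5021 -457/5021; -457/5021 2159/5021]
step 1: x' = [-3559581/4586057, 5011016/4586057], P' = [4696145/4586057 -453545/4586057; -453545/4586057 1915815/4586057]

step 0: x̄ = F·x = [-2, -2]
step 0: P̄ = F·P·Fᵀ + Q = [16 -21; -21 43]
step 0: y = z − H·x̄ = [3, 11]
step 0: S = H·P̄·Hᵀ + R = [103 155; 155 282]
step 0: K = P̄·Hᵀ·S⁻¹ = [-3149/5021 894/5021; 1308/5021 1204/5021]
step 0: x' = x̄ + K·y = [-9655/5021, 7126/5021]
step 0: P' = (I − K·H)·P̄ = [5841/5021 -457/5021; -457/5021 2159/5021]
step 1: x̄ = F·x = [12184/5021, 2068/5021]
step 1: P̄ = F·P·Fᵀ + Q = [28716/5021 -26185/5021; -26185/5021 57395/5021]
step 1: y = z − H·x̄ = [25179/5021, -13367/5021]
step 1: S = H·P̄·Hᵀ + R = [148523/5021 195839/5021; 195839/5021 413266/5021]
step 1: K = P̄·Hᵀ·S⁻¹ = [-367835/655151 667102/4586057; 169240/655151 1058780/4586057]
step 1: x' = x̄ + K·y = [-3559581/4586057, 5011016/4586057]
step 1: P' = (I − K·H)·P̄ = [4696145/4586057 -453545/4586057; -453545/4586057 1915815/4586057]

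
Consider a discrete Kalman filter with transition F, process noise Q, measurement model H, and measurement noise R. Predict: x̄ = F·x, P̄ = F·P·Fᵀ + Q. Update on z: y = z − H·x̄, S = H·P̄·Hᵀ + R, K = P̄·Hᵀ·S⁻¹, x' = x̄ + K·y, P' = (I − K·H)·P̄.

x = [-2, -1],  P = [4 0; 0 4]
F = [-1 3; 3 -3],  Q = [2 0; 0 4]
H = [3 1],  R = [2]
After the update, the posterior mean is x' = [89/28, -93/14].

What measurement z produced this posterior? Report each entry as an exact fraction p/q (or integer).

z = [3]

x̄ = F·x = [-1, -3]
P̄ = F·P·Fᵀ + Q = [42 -48; -48 76]
S = H·P̄·Hᵀ + R = [168]
K = P̄·Hᵀ·S⁻¹ = [13/28; -17/42]
x' − x̄ = [117/28, -51/14] = K·y
y = (KᵀK)⁻¹·Kᵀ·(x' − x̄) = [9]
z = y + H·x̄ = [9] + [-6] = [3]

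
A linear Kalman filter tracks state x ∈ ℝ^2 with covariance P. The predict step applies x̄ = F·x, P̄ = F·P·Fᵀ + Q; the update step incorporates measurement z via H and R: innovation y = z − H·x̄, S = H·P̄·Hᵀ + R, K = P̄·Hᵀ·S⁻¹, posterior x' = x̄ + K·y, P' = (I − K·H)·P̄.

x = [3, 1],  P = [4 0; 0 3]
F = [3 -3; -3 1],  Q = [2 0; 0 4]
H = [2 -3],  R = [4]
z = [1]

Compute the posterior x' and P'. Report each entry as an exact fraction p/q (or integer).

x̄ = F·x = [6, -8]
P̄ = F·P·Fᵀ + Q = [65 -45; -45 43]
y = z − H·x̄ = [-35]
S = H·P̄·Hᵀ + R = [1191]
K = P̄·Hᵀ·S⁻¹ = [265/1191; -73/397]
x' = x̄ + K·y = [-2129/1191, -621/397]
P' = (I − K·H)·P̄ = [7190/1191 1480/397; 1480/397 1084/397]

x' = [-2129/1191, -621/397]
P' = [7190/1191 1480/397; 1480/397 1084/397]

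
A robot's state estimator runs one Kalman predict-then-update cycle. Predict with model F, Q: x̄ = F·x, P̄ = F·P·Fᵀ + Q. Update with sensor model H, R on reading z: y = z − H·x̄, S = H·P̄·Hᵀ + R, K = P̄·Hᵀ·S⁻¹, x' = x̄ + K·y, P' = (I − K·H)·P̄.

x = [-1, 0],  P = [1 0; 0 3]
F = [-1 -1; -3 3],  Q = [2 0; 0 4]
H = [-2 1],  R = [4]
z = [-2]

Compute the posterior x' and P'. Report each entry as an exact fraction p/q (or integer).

x̄ = F·x = [1, 3]
P̄ = F·P·Fᵀ + Q = [6 -6; -6 40]
y = z − H·x̄ = [-3]
S = H·P̄·Hᵀ + R = [92]
K = P̄·Hᵀ·S⁻¹ = [-9/46; 13/23]
x' = x̄ + K·y = [73/46, 30/23]
P' = (I − K·H)·P̄ = [57/23 96/23; 96/23 244/23]

x' = [73/46, 30/23]
P' = [57/23 96/23; 96/23 244/23]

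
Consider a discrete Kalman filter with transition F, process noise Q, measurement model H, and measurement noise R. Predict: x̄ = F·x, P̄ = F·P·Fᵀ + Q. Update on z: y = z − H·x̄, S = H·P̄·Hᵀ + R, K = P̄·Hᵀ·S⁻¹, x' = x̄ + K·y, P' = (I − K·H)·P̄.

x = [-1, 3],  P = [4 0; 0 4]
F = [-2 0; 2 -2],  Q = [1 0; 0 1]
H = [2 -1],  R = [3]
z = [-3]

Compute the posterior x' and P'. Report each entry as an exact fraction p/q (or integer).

x̄ = F·x = [2, -8]
P̄ = F·P·Fᵀ + Q = [17 -16; -16 33]
y = z − H·x̄ = [-15]
S = H·P̄·Hᵀ + R = [168]
K = P̄·Hᵀ·S⁻¹ = [25/84; -65/168]
x' = x̄ + K·y = [-69/28, -123/56]
P' = (I − K·H)·P̄ = [89/42 281/84; 281/84 1319/168]

x' = [-69/28, -123/56]
P' = [89/42 281/84; 281/84 1319/168]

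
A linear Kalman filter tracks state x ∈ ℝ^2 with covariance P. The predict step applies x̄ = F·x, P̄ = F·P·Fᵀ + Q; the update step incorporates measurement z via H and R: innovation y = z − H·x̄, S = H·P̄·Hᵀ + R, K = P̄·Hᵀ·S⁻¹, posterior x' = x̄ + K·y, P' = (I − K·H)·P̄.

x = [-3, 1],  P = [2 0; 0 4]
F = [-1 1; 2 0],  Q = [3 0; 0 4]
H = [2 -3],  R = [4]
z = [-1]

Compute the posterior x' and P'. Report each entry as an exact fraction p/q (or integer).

x' = [-13/98, 3/49]
P' = [216/49 134/49; 134/49 104/49]

x̄ = F·x = [4, -6]
P̄ = F·P·Fᵀ + Q = [9 -4; -4 12]
y = z − H·x̄ = [-27]
S = H·P̄·Hᵀ + R = [196]
K = P̄·Hᵀ·S⁻¹ = [15/98; -11/49]
x' = x̄ + K·y = [-13/98, 3/49]
P' = (I − K·H)·P̄ = [216/49 134/49; 134/49 104/49]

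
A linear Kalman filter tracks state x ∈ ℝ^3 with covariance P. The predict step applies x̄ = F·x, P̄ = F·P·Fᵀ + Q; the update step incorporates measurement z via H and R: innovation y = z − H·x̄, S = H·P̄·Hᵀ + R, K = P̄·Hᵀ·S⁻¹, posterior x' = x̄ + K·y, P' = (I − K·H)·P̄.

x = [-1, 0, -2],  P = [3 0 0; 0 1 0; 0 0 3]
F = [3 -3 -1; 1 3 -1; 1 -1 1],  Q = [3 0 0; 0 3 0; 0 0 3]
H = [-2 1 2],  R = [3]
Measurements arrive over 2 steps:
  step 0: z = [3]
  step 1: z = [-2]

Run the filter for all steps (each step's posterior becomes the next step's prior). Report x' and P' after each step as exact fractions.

step 0: x̄ = F·x = [-1, 1, -3]
step 0: P̄ = F·P·Fᵀ + Q = [42 3 9; 3 18 -3; 9 -3 10]
step 0: y = z − H·x̄ = [6]
step 0: S = H·P̄·Hᵀ + R = [133]
step 0: K = P̄·Hᵀ·S⁻¹ = [-9/19; 6/133; -1/133]
step 0: x' = x̄ + K·y = [-73/19, 169/133, -405/133]
step 0: P' = (I − K·H)·P̄ = [231/19 111/19 162/19; 111/19 2358/133 -393/133; 162/19 -393/133 1329/133]
step 1: x̄ = F·x = [-1635/133, 401/133, -155/19]
step 1: P̄ = F·P·Fᵀ + Q = [14355/133 -14916/133 1284/19; -14916/133 29319/133 -972/19; 1284/19 -972/19 1029/19]
step 1: y = z − H·x̄ = [-93/7]
step 1: S = H·P̄·Hᵀ + R = [4026/7]
step 1: K = P̄·Hᵀ·S⁻¹ = [-225/671; 799/1342; -91/671]
step 1: x' = x̄ + K·y = [-99930/12749, -124813/25498, -81034/12749]
step 1: P' = (I − K·H)·P̄ = [551565/12749 34077/12749 528114/12749; 34077/12749 422463/25498 -60153/12749; 528114/12749 -60153/12749 555597/12749]

step 0: x' = [-73/19, 169/133, -405/133], P' = [231/19 111/19 162/19; 111/19 2358/133 -393/133; 162/19 -393/133 1329/133]
step 1: x' = [-99930/12749, -124813/25498, -81034/12749], P' = [551565/12749 34077/12749 528114/12749; 34077/12749 422463/25498 -60153/12749; 528114/12749 -60153/12749 555597/12749]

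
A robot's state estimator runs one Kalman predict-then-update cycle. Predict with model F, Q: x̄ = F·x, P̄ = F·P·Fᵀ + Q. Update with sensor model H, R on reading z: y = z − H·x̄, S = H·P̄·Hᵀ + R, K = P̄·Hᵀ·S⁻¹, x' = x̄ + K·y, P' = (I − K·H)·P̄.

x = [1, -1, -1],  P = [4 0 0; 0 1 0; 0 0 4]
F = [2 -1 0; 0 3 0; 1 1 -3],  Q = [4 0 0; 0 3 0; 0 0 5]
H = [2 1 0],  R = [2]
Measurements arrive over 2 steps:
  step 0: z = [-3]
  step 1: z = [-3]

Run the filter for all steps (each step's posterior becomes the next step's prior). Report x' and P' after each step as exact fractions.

step 0: x' = [12/43, -147/43, 78/43], P' = [285/86 -246/43 -61/86; -246/43 498/43 78/43; -61/86 78/43 3667/86]
step 1: x' = [1927/571, -5547/571, -4893/571], P' = [37796/1713 -24212/571 -214/571; -24212/571 47538/571 408/571; -214/571 408/571 220160/571]

step 0: x̄ = F·x = [3, -3, 3]
step 0: P̄ = F·P·Fᵀ + Q = [21 -3 7; -3 12 3; 7 3 46]
step 0: y = z − H·x̄ = [-6]
step 0: S = H·P̄·Hᵀ + R = [86]
step 0: K = P̄·Hᵀ·S⁻¹ = [39/86; 3/43; 17/86]
step 0: x' = x̄ + K·y = [12/43, -147/43, 78/43]
step 0: P' = (I − K·H)·P̄ = [285/86 -246/43 -61/86; -246/43 498/43 78/43; -61/86 78/43 3667/86]
step 1: x̄ = F·x = [171/43, -441/43, -369/43]
step 1: P̄ = F·P·Fᵀ + Q = [2224/43 -2970/43 -42/43; -2970/43 4611/43 54/43; -42/43 54/43 16580/43]
step 1: y = z − H·x̄ = [-30/43]
step 1: S = H·P̄·Hᵀ + R = [1713/43]
step 1: K = P̄·Hᵀ·S⁻¹ = [1478/1713; -443/571; -10/571]
step 1: x' = x̄ + K·y = [1927/571, -5547/571, -4893/571]
step 1: P' = (I − K·H)·P̄ = [37796/1713 -24212/571 -214/571; -24212/571 47538/571 408/571; -214/571 408/571 220160/571]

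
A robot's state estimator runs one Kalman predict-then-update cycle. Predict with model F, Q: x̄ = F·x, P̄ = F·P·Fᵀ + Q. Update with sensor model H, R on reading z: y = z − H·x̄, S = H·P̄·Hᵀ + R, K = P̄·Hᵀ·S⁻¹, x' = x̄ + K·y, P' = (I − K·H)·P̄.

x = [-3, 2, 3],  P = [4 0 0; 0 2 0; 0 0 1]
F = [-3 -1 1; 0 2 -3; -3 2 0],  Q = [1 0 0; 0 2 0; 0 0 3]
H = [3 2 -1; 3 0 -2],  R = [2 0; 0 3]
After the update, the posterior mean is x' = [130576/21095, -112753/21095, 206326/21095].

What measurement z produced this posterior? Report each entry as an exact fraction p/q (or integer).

x̄ = F·x = [10, -5, 13]
P̄ = F·P·Fᵀ + Q = [40 -7 32; -7 19 8; 32 8 47]
S = H·P̄·Hᵀ + R = [177 92; 92 167]
K = P̄·Hᵀ·S⁻¹ = [7206/21095 3104/21095; 4907/21095 -7377/21095; 10671/21095 -5626/21095]
x' − x̄ = [-80374/21095, -7278/21095, -67909/21095] = K·y
y = (KᵀK)⁻¹·Kᵀ·(x' − x̄) = [-9, -5]
z = y + H·x̄ = [-9, -5] + [7, 4] = [-2, -1]

z = [-2, -1]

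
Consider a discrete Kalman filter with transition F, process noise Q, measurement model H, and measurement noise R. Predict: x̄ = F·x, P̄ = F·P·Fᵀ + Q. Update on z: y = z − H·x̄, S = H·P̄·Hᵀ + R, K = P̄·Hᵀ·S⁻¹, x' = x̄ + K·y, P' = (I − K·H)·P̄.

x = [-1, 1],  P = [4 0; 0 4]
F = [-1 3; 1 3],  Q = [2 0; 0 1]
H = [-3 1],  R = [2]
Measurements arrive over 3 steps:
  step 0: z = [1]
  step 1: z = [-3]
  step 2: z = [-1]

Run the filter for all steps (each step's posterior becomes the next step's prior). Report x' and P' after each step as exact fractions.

step 0: x̄ = F·x = [4, 2]
step 0: P̄ = F·P·Fᵀ + Q = [42 32; 32 41]
step 0: y = z − H·x̄ = [11]
step 0: S = H·P̄·Hᵀ + R = [229]
step 0: K = P̄·Hᵀ·S⁻¹ = [-94/229; -55/229]
step 0: x' = x̄ + K·y = [-118/229, -147/229]
step 0: P' = (I − K·H)·P̄ = [782/229 2158/229; 2158/229 6364/229]
step 1: x̄ = F·x = [-323/229, -559/229]
step 1: P̄ = F·P·Fᵀ + Q = [45568/229 56494/229; 56494/229 71235/229]
step 1: y = z − H·x̄ = [-1097/229]
step 1: S = H·P̄·Hᵀ + R = [142841/229]
step 1: K = P̄·Hᵀ·S⁻¹ = [-80210/142841; -98247/142841]
step 1: x' = x̄ + K·y = [182763/142841, 121960/142841]
step 1: P' = (I − K·H)·P̄ = [328972/142841 826496/142841; 826496/142841 2282994/142841]
step 2: x̄ = F·x = [183117/142841, 548643/142841]
step 2: P̄ = F·P·Fᵀ + Q = [16202624/142841 20217974/142841; 20217974/142841 25977735/142841]
step 2: y = z − H·x̄ = [-142133/142841]
step 2: S = H·P̄·Hᵀ + R = [50779189/142841]
step 2: K = P̄·Hᵀ·S⁻¹ = [-28389898/50779189; -34676187/50779189]
step 2: x' = x̄ + K·y = [93346267/50779189, 229543878/50779189]
step 2: P' = (I − K·H)·P̄ = [117401852/50779189 295425760/50779189; 295425760/50779189 816924906/50779189]

step 0: x' = [-118/229, -147/229], P' = [782/229 2158/229; 2158/229 6364/229]
step 1: x' = [182763/142841, 121960/142841], P' = [328972/142841 826496/142841; 826496/142841 2282994/142841]
step 2: x' = [93346267/50779189, 229543878/50779189], P' = [117401852/50779189 295425760/50779189; 295425760/50779189 816924906/50779189]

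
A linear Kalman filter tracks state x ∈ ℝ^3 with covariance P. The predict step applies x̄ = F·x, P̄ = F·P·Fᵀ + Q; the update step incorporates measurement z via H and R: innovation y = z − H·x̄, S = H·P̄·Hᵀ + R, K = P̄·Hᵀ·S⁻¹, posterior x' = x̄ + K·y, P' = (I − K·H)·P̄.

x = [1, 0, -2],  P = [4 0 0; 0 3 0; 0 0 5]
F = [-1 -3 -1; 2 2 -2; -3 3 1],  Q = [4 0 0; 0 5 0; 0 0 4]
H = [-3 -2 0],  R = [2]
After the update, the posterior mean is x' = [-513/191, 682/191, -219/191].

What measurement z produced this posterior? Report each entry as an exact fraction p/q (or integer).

z = [1]

x̄ = F·x = [1, 6, -5]
P̄ = F·P·Fᵀ + Q = [40 -16 -20; -16 53 -16; -20 -16 72]
S = H·P̄·Hᵀ + R = [382]
K = P̄·Hᵀ·S⁻¹ = [-44/191; -29/191; 46/191]
x' − x̄ = [-704/191, -464/191, 736/191] = K·y
y = (KᵀK)⁻¹·Kᵀ·(x' − x̄) = [16]
z = y + H·x̄ = [16] + [-15] = [1]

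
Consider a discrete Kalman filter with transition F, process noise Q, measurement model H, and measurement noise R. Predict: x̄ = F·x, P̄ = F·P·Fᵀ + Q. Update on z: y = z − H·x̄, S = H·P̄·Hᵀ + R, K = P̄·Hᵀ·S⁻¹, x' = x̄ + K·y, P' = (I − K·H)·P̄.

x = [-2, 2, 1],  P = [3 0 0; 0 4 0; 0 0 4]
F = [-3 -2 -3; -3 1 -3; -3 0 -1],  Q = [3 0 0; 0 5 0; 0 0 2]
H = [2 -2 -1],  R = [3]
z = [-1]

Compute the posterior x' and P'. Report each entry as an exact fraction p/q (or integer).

x̄ = F·x = [-1, 5, 5]
P̄ = F·P·Fᵀ + Q = [82 55 39; 55 72 39; 39 39 33]
y = z − H·x̄ = [16]
S = H·P̄·Hᵀ + R = [212]
K = P̄·Hᵀ·S⁻¹ = [15/212; -73/212; -33/212]
x' = x̄ + K·y = [7/53, -27/53, 133/53]
P' = (I − K·H)·P̄ = [17159/212 12755/212 8763/212; 12755/212 9935/212 5859/212; 8763/212 5859/212 5907/212]

x' = [7/53, -27/53, 133/53]
P' = [17159/212 12755/212 8763/212; 12755/212 9935/212 5859/212; 8763/212 5859/212 5907/212]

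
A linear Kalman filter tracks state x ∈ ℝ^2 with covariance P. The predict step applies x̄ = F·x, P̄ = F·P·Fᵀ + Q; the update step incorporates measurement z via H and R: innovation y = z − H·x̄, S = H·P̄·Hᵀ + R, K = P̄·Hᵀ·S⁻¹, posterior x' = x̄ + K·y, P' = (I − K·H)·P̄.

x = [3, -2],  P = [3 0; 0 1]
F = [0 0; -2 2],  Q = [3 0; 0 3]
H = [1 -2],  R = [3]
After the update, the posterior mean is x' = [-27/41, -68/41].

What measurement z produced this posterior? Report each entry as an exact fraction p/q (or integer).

x̄ = F·x = [0, -10]
P̄ = F·P·Fᵀ + Q = [3 0; 0 19]
S = H·P̄·Hᵀ + R = [82]
K = P̄·Hᵀ·S⁻¹ = [3/82; -19/41]
x' − x̄ = [-27/41, 342/41] = K·y
y = (KᵀK)⁻¹·Kᵀ·(x' − x̄) = [-18]
z = y + H·x̄ = [-18] + [20] = [2]

z = [2]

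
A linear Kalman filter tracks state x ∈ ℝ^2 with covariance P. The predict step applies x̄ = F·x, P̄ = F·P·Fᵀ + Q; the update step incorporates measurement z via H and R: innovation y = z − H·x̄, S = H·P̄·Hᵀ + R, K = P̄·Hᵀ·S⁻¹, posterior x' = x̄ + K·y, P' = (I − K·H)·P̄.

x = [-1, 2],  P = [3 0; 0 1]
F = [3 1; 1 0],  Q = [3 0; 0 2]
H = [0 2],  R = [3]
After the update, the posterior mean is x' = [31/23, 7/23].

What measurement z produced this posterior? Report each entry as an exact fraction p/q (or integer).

x̄ = F·x = [-1, -1]
P̄ = F·P·Fᵀ + Q = [31 9; 9 5]
S = H·P̄·Hᵀ + R = [23]
K = P̄·Hᵀ·S⁻¹ = [18/23; 10/23]
x' − x̄ = [54/23, 30/23] = K·y
y = (KᵀK)⁻¹·Kᵀ·(x' − x̄) = [3]
z = y + H·x̄ = [3] + [-2] = [1]

z = [1]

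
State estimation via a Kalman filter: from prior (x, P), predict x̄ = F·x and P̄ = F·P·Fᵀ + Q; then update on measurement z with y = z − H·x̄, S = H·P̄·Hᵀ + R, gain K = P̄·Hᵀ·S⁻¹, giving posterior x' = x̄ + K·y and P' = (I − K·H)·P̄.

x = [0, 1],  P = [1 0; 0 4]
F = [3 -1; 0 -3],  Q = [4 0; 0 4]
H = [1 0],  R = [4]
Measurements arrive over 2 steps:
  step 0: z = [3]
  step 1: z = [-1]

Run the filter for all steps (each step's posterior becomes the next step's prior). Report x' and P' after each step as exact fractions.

step 0: x' = [47/21, -5/7], P' = [68/21 16/7; 16/7 232/7]
step 1: x' = [-40/99, -317/33], P' = [368/99 184/33; 184/33 2116/11]

step 0: x̄ = F·x = [-1, -3]
step 0: P̄ = F·P·Fᵀ + Q = [17 12; 12 40]
step 0: y = z − H·x̄ = [4]
step 0: S = H·P̄·Hᵀ + R = [21]
step 0: K = P̄·Hᵀ·S⁻¹ = [17/21; 4/7]
step 0: x' = x̄ + K·y = [47/21, -5/7]
step 0: P' = (I − K·H)·P̄ = [68/21 16/7; 16/7 232/7]
step 1: x̄ = F·x = [52/7, 15/7]
step 1: P̄ = F·P·Fᵀ + Q = [368/7 552/7; 552/7 2116/7]
step 1: y = z − H·x̄ = [-59/7]
step 1: S = H·P̄·Hᵀ + R = [396/7]
step 1: K = P̄·Hᵀ·S⁻¹ = [92/99; 46/33]
step 1: x' = x̄ + K·y = [-40/99, -317/33]
step 1: P' = (I − K·H)·P̄ = [368/99 184/33; 184/33 2116/11]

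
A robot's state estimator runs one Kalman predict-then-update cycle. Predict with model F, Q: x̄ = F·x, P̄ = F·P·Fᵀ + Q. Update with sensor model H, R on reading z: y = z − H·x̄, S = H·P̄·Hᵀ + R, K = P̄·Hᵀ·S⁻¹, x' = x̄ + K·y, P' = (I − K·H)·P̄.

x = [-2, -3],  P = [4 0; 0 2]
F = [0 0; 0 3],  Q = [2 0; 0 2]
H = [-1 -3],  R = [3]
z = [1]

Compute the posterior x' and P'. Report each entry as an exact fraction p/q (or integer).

x̄ = F·x = [0, -9]
P̄ = F·P·Fᵀ + Q = [2 0; 0 20]
y = z − H·x̄ = [-26]
S = H·P̄·Hᵀ + R = [185]
K = P̄·Hᵀ·S⁻¹ = [-2/185; -12/37]
x' = x̄ + K·y = [52/185, -21/37]
P' = (I − K·H)·P̄ = [366/185 -24/37; -24/37 20/37]

x' = [52/185, -21/37]
P' = [366/185 -24/37; -24/37 20/37]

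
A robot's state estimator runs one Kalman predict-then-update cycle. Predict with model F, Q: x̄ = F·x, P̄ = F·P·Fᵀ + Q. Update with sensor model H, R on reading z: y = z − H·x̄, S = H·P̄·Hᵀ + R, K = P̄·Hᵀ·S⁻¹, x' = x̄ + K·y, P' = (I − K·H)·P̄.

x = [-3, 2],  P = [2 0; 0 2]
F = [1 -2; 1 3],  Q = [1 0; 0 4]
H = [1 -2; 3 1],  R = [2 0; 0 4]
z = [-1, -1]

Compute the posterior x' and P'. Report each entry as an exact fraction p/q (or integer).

x' = [-3114/4379, 737/4379]
P' = [1520/4379 124/4379; 124/4379 1900/4379]

x̄ = F·x = [-7, 3]
P̄ = F·P·Fᵀ + Q = [11 -10; -10 24]
y = z − H·x̄ = [12, 17]
S = H·P̄·Hᵀ + R = [149 35; 35 67]
K = P̄·Hᵀ·S⁻¹ = [636/4379 1171/4379; -1838/4379 568/4379]
x' = x̄ + K·y = [-3114/4379, 737/4379]
P' = (I − K·H)·P̄ = [1520/4379 124/4379; 124/4379 1900/4379]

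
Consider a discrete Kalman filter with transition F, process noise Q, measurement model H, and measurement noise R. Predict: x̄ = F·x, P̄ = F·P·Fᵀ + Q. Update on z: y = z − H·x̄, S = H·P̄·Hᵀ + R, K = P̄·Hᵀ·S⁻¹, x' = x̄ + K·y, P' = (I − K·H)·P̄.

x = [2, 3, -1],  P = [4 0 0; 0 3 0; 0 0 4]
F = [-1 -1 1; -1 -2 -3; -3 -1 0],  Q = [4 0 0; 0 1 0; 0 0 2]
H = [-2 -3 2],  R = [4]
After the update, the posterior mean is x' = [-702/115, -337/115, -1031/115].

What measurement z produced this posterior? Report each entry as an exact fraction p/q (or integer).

x̄ = F·x = [-6, -5, -9]
P̄ = F·P·Fᵀ + Q = [15 -2 15; -2 53 18; 15 18 41]
S = H·P̄·Hᵀ + R = [345]
K = P̄·Hᵀ·S⁻¹ = [2/115; -119/345; -2/345]
x' − x̄ = [-12/115, 238/115, 4/115] = K·y
y = (KᵀK)⁻¹·Kᵀ·(x' − x̄) = [-6]
z = y + H·x̄ = [-6] + [9] = [3]

z = [3]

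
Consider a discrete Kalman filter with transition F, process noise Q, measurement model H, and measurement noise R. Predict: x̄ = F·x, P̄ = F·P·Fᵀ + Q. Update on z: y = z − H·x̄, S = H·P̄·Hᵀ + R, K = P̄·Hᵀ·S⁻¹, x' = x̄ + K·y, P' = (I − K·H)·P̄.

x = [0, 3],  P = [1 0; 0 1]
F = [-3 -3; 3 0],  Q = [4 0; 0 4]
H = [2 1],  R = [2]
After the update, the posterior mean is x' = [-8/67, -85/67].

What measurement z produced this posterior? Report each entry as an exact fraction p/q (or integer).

x̄ = F·x = [-9, 0]
P̄ = F·P·Fᵀ + Q = [22 -9; -9 13]
S = H·P̄·Hᵀ + R = [67]
K = P̄·Hᵀ·S⁻¹ = [35/67; -5/67]
x' − x̄ = [595/67, -85/67] = K·y
y = (KᵀK)⁻¹·Kᵀ·(x' − x̄) = [17]
z = y + H·x̄ = [17] + [-18] = [-1]

z = [-1]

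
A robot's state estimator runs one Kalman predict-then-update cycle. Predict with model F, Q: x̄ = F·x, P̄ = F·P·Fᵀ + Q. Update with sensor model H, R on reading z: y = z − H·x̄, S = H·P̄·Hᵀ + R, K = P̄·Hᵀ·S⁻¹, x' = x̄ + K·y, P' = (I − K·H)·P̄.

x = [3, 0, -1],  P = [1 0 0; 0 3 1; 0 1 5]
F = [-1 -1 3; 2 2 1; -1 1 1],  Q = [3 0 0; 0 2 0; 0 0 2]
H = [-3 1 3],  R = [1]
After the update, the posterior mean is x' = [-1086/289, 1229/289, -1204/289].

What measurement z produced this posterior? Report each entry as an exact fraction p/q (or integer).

x̄ = F·x = [-6, 5, -4]
P̄ = F·P·Fᵀ + Q = [46 12 15; 12 27 12; 15 12 13]
S = H·P̄·Hᵀ + R = [289]
K = P̄·Hᵀ·S⁻¹ = [-81/289; 27/289; 6/289]
x' − x̄ = [648/289, -216/289, -48/289] = K·y
y = (KᵀK)⁻¹·Kᵀ·(x' − x̄) = [-8]
z = y + H·x̄ = [-8] + [11] = [3]

z = [3]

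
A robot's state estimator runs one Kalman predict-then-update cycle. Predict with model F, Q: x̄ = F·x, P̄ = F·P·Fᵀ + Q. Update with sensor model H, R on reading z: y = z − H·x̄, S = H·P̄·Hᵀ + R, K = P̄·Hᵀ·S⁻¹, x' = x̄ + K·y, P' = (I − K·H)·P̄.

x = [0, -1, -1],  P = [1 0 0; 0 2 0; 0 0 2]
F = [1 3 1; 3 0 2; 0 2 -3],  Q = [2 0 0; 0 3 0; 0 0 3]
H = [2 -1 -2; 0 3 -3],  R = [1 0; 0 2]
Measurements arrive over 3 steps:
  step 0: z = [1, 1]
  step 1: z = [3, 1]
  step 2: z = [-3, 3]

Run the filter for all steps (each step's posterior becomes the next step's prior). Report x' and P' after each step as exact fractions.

step 0: x' = [-20827/14953, -15008/14953, -20071/14953], P' = [191891/14953 125425/14953 126291/14953; 125425/14953 85040/14953 83424/14953; 126291/14953 83424/14953 255346/44859]
step 1: x' = [777107161/402596588, 229246481/402596588, 86888815/402596588], P' = [7544415773/1207789764 4988001541/1207789764 1622471525/402596588; 4988001541/1207789764 1180567247/402596588 1095439973/402596588; 1622471525/402596588 1095439973/402596588 1099194895/402596588]
step 2: x' = [32943306603539/47266252475594, 50667090988249/23633126237797, 26798895677567/23633126237797], P' = [888786243287441/141798757426782 97920534442810/23633126237797 286779375781999/70899378713391; 97920534442810/23633126237797 69499560950099/23633126237797 64526044098945/23633126237797; 286779375781999/70899378713391 64526044098945/23633126237797 194299717953421/70899378713391]

step 0: x̄ = F·x = [-4, -2, 1]
step 0: P̄ = F·P·Fᵀ + Q = [23 7 6; 7 20 -12; 6 -12 29]
step 0: y = z − H·x̄ = [9, 10]
step 0: S = H·P̄·Hᵀ + R = [105 156; 156 659]
step 0: K = P̄·Hᵀ·S⁻¹ = [5775/14953 -1299/14953; -1038/14953 2424/14953; -3218/44859 -2537/14953]
step 0: x' = x̄ + K·y = [-20827/14953, -15008/14953, -20071/14953]
step 0: P' = (I − K·H)·P̄ = [191891/14953 125425/14953 126291/14953; 125425/14953 85040/14953 83424/14953; 126291/14953 83424/14953 255346/44859]
step 1: x̄ = F·x = [-85922/14953, -102623/14953, 30197/14953]
step 1: P̄ = F·P·Fᵀ + Q = [7733845/44859 9020183/44859 -457097/14953; 9020183/44859 10883494/44859 -561065/14953; -457097/14953 -561065/14953 149969/14953]
step 1: y = z − H·x̄ = [174474/14953, 413413/14953]
step 1: S = H·P̄·Hᵀ + R = [3940059/14953 12482463/14953; 12482463/14953 44129279/14953]
step 1: K = P̄·Hᵀ·S⁻¹ = [122000285/402596588 60293483/402596588; -138338497/1207789764 127690911/402596588; -48886713/402596588 -5632383/402596588]
step 1: x' = x̄ + K·y = [777107161/402596588, 229246481/402596588, 86888815/402596588]
step 1: P' = (I − K·H)·P̄ = [7544415773/1207789764 4988001541/1207789764 1622471525/402596588; 4988001541/1207789764 1180567247/402596588 1095439973/402596588; 1622471525/402596588 1095439973/402596588 1099194895/402596588]
step 2: x̄ = F·x = [1551735419/402596588, 2505099113/402596588, 197826517/402596588]
step 2: P̄ = F·P·Fᵀ + Q = [104513653565/1207789764 39391807649/402596588 -16273023685/1207789764; 39391807649/402596588 47707474963/402596588 -6839650121/402596588; -16273023685/1207789764 -6839650121/402596588 2677533131/402596588]
step 2: y = z − H·x̄ = [-1410508455/402596588, -1428507006/100649147]
step 2: S = H·P̄·Hᵀ + R = [169921922725/1207789764 40589654381/100649147; 40589654381/100649147 144345992050/100649147]
step 2: K = P̄·Hᵀ·S⁻¹ = [7155296131671/23633126237797 6982227546431/47266252475594; -2710580262369/23633126237797 7460275276731/23633126237797; -2872938879893/23633126237797 -360792828293/23633126237797]
step 2: x' = x̄ + K·y = [32943306603539/47266252475594, 50667090988249/23633126237797, 26798895677567/23633126237797]
step 2: P' = (I − K·H)·P̄ = [888786243287441/141798757426782 97920534442810/23633126237797 286779375781999/70899378713391; 97920534442810/23633126237797 69499560950099/23633126237797 64526044098945/23633126237797; 286779375781999/70899378713391 64526044098945/23633126237797 194299717953421/70899378713391]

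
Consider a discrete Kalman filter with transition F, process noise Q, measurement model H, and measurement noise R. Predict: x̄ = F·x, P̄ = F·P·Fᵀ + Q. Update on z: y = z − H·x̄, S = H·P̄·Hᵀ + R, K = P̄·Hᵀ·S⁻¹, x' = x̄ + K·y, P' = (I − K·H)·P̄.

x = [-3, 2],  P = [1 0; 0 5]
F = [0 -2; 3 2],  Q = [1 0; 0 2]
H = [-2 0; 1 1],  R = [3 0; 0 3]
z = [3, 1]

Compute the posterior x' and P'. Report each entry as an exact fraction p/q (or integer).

x' = [-2034/1301, 755/1301]
P' = [942/1301 -933/1301; -933/1301 4044/1301]

x̄ = F·x = [-4, -5]
P̄ = F·P·Fᵀ + Q = [21 -20; -20 31]
y = z − H·x̄ = [-5, 10]
S = H·P̄·Hᵀ + R = [87 -2; -2 15]
K = P̄·Hᵀ·S⁻¹ = [-628/1301 3/1301; 622/1301 1037/1301]
x' = x̄ + K·y = [-2034/1301, 755/1301]
P' = (I − K·H)·P̄ = [942/1301 -933/1301; -933/1301 4044/1301]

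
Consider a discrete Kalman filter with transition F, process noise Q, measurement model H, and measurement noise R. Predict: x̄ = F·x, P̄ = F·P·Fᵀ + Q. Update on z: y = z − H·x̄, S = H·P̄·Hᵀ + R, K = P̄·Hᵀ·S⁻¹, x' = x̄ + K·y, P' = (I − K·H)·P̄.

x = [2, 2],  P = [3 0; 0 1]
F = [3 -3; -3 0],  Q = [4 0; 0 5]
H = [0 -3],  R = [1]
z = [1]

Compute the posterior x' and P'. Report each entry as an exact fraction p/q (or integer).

x' = [-81/17, -6/17]
P' = [4999/289 -27/289; -27/289 32/289]

x̄ = F·x = [0, -6]
P̄ = F·P·Fᵀ + Q = [40 -27; -27 32]
y = z − H·x̄ = [-17]
S = H·P̄·Hᵀ + R = [289]
K = P̄·Hᵀ·S⁻¹ = [81/289; -96/289]
x' = x̄ + K·y = [-81/17, -6/17]
P' = (I − K·H)·P̄ = [4999/289 -27/289; -27/289 32/289]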